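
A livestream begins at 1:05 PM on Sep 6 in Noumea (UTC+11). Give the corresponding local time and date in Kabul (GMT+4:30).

Kabul is 6:30 behind Noumea.
Shift by the zone difference: 1:05 PM − 6:30 = 6:35 AM on Sep 6 in Kabul.

6:35 AM on September 6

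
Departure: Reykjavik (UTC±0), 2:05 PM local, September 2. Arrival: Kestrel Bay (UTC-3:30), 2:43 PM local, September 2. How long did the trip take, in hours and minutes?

4 hours 8 minutes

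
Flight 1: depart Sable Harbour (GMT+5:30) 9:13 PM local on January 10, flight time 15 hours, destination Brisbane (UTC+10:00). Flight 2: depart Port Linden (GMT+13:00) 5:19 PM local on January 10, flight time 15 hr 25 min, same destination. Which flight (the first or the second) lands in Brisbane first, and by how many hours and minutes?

Flight 1 in UTC: 9:13 PM − 5:30 = 3:43 PM on Jan 10.
+15 hours → arrive 6:43 AM UTC on Jan 11.
Flight 2 in UTC: 5:19 PM − 13:00 = 4:19 AM on Jan 10.
+15 hours 25 minutes → arrive 7:44 PM UTC on Jan 10.
Flight 2 lands earlier by 10 hours 59 minutes.

the second, by 10 hours 59 minutes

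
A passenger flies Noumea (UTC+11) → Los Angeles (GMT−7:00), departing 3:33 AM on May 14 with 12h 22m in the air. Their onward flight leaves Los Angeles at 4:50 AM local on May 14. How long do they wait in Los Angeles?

6 hours 55 minutes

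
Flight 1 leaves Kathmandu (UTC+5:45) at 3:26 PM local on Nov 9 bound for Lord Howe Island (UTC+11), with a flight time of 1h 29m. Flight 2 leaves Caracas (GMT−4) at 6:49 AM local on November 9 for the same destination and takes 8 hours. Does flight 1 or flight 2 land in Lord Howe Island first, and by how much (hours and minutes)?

the first, by 7 hours 39 minutes

Flight 1 in UTC: 3:26 PM − 5:45 = 9:41 AM on Nov 9.
+1 hour 29 minutes → arrive 11:10 AM UTC on Nov 9.
Flight 2 in UTC: 6:49 AM + 4:00 = 10:49 AM on Nov 9.
+8 hours → arrive 6:49 PM UTC on Nov 9.
Flight 1 lands earlier by 7 hours 39 minutes.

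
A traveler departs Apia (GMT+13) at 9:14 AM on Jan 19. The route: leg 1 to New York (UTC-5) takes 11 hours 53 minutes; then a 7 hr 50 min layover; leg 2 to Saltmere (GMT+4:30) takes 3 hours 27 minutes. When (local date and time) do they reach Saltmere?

11:54 PM on January 19

Convert departure to UTC: 9:14 AM − 13:00 = 8:14 PM UTC on Jan 18.
Add 11 hours and 53 minutes leg 1 → 8:07 AM UTC (Jan 19).
Add 7 hours and 50 minutes layover in New York → 3:57 PM UTC.
Add 3 hours 27 minutes leg 2 → 7:24 PM UTC.
Saltmere is UTC+4:30, so local arrival = 7:24 PM + 4:30 = 11:54 PM on Jan 19.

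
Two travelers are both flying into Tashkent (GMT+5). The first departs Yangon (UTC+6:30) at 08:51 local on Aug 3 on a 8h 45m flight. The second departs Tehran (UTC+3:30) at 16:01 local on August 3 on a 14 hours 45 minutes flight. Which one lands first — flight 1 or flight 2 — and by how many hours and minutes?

the first, by 16 hours 10 minutes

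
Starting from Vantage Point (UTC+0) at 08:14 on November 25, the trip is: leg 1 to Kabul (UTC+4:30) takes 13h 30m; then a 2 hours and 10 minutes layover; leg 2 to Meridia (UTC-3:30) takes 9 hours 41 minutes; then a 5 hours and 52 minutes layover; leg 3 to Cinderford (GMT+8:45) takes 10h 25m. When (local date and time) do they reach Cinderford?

Vantage Point is at UTC+0, so departure is already 08:14 UTC on Nov 25.
Add 13 hours 30 minutes leg 1 → 21:44 UTC.
Add 2 hours and 10 minutes layover in Kabul → 23:54 UTC.
Add 9 hours and 41 minutes leg 2 → 09:35 UTC (Nov 26).
Add 5 hours 52 minutes layover in Meridia → 15:27 UTC.
Add 10 hours 25 minutes leg 3 → 01:52 UTC (Nov 27).
Cinderford is UTC+8:45, so local arrival = 01:52 + 8:45 = 10:37 on Nov 27.

10:37 on November 27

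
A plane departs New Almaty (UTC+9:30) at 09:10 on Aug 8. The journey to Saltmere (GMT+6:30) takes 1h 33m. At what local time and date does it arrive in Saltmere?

Convert departure to UTC: 09:10 − 9:30 = 23:40 UTC on Aug 7.
Add 1 hour 33 minutes travel time → 01:13 UTC (Aug 8).
Saltmere is UTC+6:30, so local arrival = 01:13 + 6:30 = 07:43 on Aug 8.

07:43 on August 8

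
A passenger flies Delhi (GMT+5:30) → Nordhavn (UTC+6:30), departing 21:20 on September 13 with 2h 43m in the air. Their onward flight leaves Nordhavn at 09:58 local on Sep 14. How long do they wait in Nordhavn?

8 hours 55 minutes

Convert departure to UTC: 21:20 − 5:30 = 15:50 UTC on Sep 13.
Add 2 hours and 43 minutes flight time → 18:33 UTC.
Nordhavn is UTC+6:30, so local arrival = 18:33 + 6:30 = 01:03 on Sep 14.
Layover = 09:58 − 01:03 = 8 hours 55 minutes.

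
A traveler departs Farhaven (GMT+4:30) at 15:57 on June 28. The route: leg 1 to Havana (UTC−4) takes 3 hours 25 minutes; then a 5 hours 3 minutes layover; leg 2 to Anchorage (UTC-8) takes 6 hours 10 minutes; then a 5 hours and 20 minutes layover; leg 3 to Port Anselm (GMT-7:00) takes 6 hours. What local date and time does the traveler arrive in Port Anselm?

Convert departure to UTC: 15:57 − 4:30 = 11:27 UTC on Jun 28.
Add 3 hours and 25 minutes leg 1 → 14:52 UTC.
Add 5 hours and 3 minutes layover in Havana → 19:55 UTC.
Add 6 hours 10 minutes leg 2 → 02:05 UTC (Jun 29).
Add 5 hours and 20 minutes layover in Anchorage → 07:25 UTC.
Add 6 hours leg 3 → 13:25 UTC.
Port Anselm is UTC−7:00, so local arrival = 13:25 − 7:00 = 06:25 on Jun 29.

06:25 on June 29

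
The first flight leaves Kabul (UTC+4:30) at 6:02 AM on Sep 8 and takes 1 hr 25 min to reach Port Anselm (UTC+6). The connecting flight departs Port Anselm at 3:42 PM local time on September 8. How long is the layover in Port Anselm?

6 hours 45 minutes

Convert departure to UTC: 6:02 AM − 4:30 = 1:32 AM UTC on Sep 8.
Add 1 hour 25 minutes flight time → 2:57 AM UTC.
Port Anselm is UTC+6:00, so local arrival = 2:57 AM + 6:00 = 8:57 AM on Sep 8.
Layover = 3:42 PM − 8:57 AM = 6 hours 45 minutes.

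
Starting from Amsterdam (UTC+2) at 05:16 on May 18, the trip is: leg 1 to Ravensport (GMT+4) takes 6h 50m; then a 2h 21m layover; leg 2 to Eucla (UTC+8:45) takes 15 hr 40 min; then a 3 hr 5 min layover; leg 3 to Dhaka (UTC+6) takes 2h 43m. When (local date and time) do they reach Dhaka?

15:55 on May 19

Convert departure to UTC: 05:16 − 2:00 = 03:16 UTC on May 18.
Add 6 hours 50 minutes leg 1 → 10:06 UTC.
Add 2 hours 21 minutes layover in Ravensport → 12:27 UTC.
Add 15 hours and 40 minutes leg 2 → 04:07 UTC (May 19).
Add 3 hours and 5 minutes layover in Eucla → 07:12 UTC.
Add 2 hours 43 minutes leg 3 → 09:55 UTC.
Dhaka is UTC+6:00, so local arrival = 09:55 + 6:00 = 15:55 on May 19.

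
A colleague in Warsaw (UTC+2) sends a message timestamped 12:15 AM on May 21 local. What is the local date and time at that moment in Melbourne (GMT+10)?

8:15 AM on May 21

In UTC: 12:15 AM − 2:00 = 10:15 PM on May 20.
Melbourne is UTC+10:00: 10:15 PM + 10:00 = 8:15 AM on May 21.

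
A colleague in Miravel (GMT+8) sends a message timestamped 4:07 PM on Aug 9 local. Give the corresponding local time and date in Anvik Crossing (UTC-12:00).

Anvik Crossing is 20:00 behind Miravel.
Shift by the zone difference: 4:07 PM − 20:00 = 8:07 PM on Aug 8 in Anvik Crossing.

8:07 PM on August 8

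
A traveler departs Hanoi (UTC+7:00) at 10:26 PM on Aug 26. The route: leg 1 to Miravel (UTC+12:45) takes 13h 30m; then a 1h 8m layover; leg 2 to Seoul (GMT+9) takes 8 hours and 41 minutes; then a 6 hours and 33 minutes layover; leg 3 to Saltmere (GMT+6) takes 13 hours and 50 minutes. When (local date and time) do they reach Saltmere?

5:08 PM on Aug 28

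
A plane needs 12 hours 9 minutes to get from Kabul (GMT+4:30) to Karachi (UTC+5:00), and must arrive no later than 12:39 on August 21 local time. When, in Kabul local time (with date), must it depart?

Target arrival in UTC: 12:39 − 5:00 = 07:39 on Aug 21.
Subtract 12 hours and 9 minutes → departure 19:30 UTC on Aug 20.
Kabul is UTC+4:30: 19:30 + 4:30 = 00:00 on Aug 21.

00:00 on August 21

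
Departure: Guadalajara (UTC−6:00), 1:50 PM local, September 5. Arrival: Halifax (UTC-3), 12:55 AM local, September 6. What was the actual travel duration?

8 hours 5 minutes

Departure in UTC: 1:50 PM + 6:00 = 7:50 PM on Sep 5.
Arrival in UTC: 12:55 AM + 3:00 = 3:55 AM on Sep 6.
Elapsed = 3:55 AM − 7:50 PM (+1 day) = 8 hours 5 minutes.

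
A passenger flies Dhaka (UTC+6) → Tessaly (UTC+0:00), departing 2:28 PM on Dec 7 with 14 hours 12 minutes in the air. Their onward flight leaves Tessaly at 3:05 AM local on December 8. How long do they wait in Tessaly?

Convert departure to UTC: 2:28 PM − 6:00 = 8:28 AM UTC on Dec 7.
Add 14 hours 12 minutes flight time → 10:40 PM UTC.
Tessaly is UTC+0, so local arrival is the same: 10:40 PM on Dec 7.
Layover = 3:05 AM − 10:40 PM (+1 day) = 4 hours 25 minutes.

4 hours 25 minutes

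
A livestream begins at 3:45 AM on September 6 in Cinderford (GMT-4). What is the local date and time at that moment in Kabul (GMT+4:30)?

12:15 PM on September 6

Kabul is 8:30 ahead of Cinderford.
Shift by the zone difference: 3:45 AM + 8:30 = 12:15 PM on Sep 6 in Kabul.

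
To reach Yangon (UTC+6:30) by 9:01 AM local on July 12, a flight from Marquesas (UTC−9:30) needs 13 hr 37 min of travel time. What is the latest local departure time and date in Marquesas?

Target arrival in UTC: 9:01 AM − 6:30 = 2:31 AM on Jul 12.
Subtract 13 hours and 37 minutes → departure 12:54 PM UTC on Jul 11.
Marquesas is UTC−9:30: 12:54 PM − 9:30 = 3:24 AM on Jul 11.

3:24 AM on July 11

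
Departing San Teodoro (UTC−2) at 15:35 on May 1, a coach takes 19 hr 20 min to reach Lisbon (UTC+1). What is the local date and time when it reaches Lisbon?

Lisbon is 3:00 ahead of San Teodoro.
After 19 hours and 20 minutes it is 10:55 (May 2) in San Teodoro.
Shift by the zone difference: 10:55 + 3:00 = 13:55 on May 2 in Lisbon.

13:55 on May 2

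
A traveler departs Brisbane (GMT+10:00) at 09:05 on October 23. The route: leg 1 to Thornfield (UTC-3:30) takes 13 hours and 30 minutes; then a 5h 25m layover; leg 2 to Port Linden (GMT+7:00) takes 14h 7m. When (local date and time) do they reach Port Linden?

Convert departure to UTC: 09:05 − 10:00 = 23:05 UTC on Oct 22.
Add 13 hours and 30 minutes leg 1 → 12:35 UTC (Oct 23).
Add 5 hours 25 minutes layover in Thornfield → 18:00 UTC.
Add 14 hours and 7 minutes leg 2 → 08:07 UTC (Oct 24).
Port Linden is UTC+7:00, so local arrival = 08:07 + 7:00 = 15:07 on Oct 24.

15:07 on Oct 24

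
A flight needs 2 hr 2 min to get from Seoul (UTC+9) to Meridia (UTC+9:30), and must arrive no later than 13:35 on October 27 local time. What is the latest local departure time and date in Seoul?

Target arrival in UTC: 13:35 − 9:30 = 04:05 on Oct 27.
Subtract 2 hours and 2 minutes → departure 02:03 UTC on Oct 27.
Seoul is UTC+9:00: 02:03 + 9:00 = 11:03 on Oct 27.

11:03 on Oct 27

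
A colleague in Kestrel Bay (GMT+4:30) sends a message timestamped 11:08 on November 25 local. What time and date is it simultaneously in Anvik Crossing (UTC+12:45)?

19:23 on Nov 25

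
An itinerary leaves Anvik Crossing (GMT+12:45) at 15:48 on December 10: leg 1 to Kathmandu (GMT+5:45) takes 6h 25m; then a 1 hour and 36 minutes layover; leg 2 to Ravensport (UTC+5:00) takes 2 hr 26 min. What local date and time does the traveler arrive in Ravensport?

Convert departure to UTC: 15:48 − 12:45 = 03:03 UTC on Dec 10.
Add 6 hours and 25 minutes leg 1 → 09:28 UTC.
Add 1 hour 36 minutes layover in Kathmandu → 11:04 UTC.
Add 2 hours and 26 minutes leg 2 → 13:30 UTC.
Ravensport is UTC+5:00, so local arrival = 13:30 + 5:00 = 18:30 on Dec 10.

18:30 on December 10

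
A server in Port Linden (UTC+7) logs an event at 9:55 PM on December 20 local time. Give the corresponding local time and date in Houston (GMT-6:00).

8:55 AM on Dec 20

Houston is 13:00 behind Port Linden.
Shift by the zone difference: 9:55 PM − 13:00 = 8:55 AM on Dec 20 in Houston.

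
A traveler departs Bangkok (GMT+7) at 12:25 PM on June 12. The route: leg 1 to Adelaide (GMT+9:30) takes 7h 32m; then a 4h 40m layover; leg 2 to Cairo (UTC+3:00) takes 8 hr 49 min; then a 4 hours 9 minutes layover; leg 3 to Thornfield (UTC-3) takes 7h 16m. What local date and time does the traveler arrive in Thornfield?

Convert departure to UTC: 12:25 PM − 7:00 = 5:25 AM UTC on Jun 12.
Add 7 hours and 32 minutes leg 1 → 12:57 PM UTC.
Add 4 hours and 40 minutes layover in Adelaide → 5:37 PM UTC.
Add 8 hours 49 minutes leg 2 → 2:26 AM UTC (Jun 13).
Add 4 hours and 9 minutes layover in Cairo → 6:35 AM UTC.
Add 7 hours and 16 minutes leg 3 → 1:51 PM UTC.
Thornfield is UTC−3:00, so local arrival = 1:51 PM − 3:00 = 10:51 AM on Jun 13.

10:51 AM on June 13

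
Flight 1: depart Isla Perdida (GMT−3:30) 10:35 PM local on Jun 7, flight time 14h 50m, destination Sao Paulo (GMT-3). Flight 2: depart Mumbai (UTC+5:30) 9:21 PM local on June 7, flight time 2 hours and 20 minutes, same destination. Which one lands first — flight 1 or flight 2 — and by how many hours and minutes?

the second, by 22 hours 44 minutes

Flight 1 in UTC: 10:35 PM + 3:30 = 2:05 AM on Jun 8.
+14 hours 50 minutes → arrive 4:55 PM UTC on Jun 8.
Flight 2 in UTC: 9:21 PM − 5:30 = 3:51 PM on Jun 7.
+2 hours 20 minutes → arrive 6:11 PM UTC on Jun 7.
Flight 2 lands earlier by 22 hours 44 minutes.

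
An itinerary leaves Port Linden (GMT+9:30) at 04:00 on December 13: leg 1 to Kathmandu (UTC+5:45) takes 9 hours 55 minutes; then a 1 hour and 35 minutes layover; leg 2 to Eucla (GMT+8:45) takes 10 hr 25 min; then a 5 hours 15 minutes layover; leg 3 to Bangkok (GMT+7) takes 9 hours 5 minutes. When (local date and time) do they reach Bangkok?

13:45 on Dec 14

Convert departure to UTC: 04:00 − 9:30 = 18:30 UTC on Dec 12.
Add 9 hours and 55 minutes leg 1 → 04:25 UTC (Dec 13).
Add 1 hour 35 minutes layover in Kathmandu → 06:00 UTC.
Add 10 hours 25 minutes leg 2 → 16:25 UTC.
Add 5 hours 15 minutes layover in Eucla → 21:40 UTC.
Add 9 hours 5 minutes leg 3 → 06:45 UTC (Dec 14).
Bangkok is UTC+7:00, so local arrival = 06:45 + 7:00 = 13:45 on Dec 14.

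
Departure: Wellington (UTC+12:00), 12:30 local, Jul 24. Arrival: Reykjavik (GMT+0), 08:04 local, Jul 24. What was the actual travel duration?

Reykjavik is 12:00 behind Wellington.
Clock-face elapsed time (ignoring zones) is −4 hours 26 minutes.
Actual elapsed = −4 hours 26 minutes + 12:00 = 7 hours 34 minutes.

7 hours 34 minutes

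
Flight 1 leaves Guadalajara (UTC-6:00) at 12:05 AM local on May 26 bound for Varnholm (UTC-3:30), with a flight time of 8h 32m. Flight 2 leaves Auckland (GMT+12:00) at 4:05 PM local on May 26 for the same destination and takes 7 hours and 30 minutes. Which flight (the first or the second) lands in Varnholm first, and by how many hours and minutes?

the second, by 3 hours 2 minutes

Flight 1 in UTC: 12:05 AM + 6:00 = 6:05 AM on May 26.
+8 hours and 32 minutes → arrive 2:37 PM UTC on May 26.
Flight 2 in UTC: 4:05 PM − 12:00 = 4:05 AM on May 26.
+7 hours 30 minutes → arrive 11:35 AM UTC on May 26.
Flight 2 lands earlier by 3 hours 2 minutes.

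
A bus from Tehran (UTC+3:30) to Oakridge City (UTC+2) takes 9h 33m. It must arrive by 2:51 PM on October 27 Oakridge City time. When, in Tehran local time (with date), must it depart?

Target arrival in UTC: 2:51 PM − 2:00 = 12:51 PM on Oct 27.
Subtract 9 hours and 33 minutes → departure 3:18 AM UTC on Oct 27.
Tehran is UTC+3:30: 3:18 AM + 3:30 = 6:48 AM on Oct 27.

6:48 AM on Oct 27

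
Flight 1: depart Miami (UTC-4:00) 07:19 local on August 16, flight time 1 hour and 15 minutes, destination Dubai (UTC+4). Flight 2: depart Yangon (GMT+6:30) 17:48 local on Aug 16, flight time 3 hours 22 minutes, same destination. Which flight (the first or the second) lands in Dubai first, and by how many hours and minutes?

the first, by 2 hours 6 minutes

Flight 1 in UTC: 07:19 + 4:00 = 11:19 on Aug 16.
+1 hour and 15 minutes → arrive 12:34 UTC on Aug 16.
Flight 2 in UTC: 17:48 − 6:30 = 11:18 on Aug 16.
+3 hours 22 minutes → arrive 14:40 UTC on Aug 16.
Flight 1 lands earlier by 2 hours 6 minutes.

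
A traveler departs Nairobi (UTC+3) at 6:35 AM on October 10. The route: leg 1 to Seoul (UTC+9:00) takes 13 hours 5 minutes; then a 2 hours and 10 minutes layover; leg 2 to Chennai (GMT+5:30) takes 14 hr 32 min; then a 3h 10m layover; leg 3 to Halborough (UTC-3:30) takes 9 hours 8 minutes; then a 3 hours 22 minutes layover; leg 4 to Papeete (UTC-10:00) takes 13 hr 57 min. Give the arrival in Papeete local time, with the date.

4:59 AM on October 12

Convert departure to UTC: 6:35 AM − 3:00 = 3:35 AM UTC on Oct 10.
Add 13 hours 5 minutes leg 1 → 4:40 PM UTC.
Add 2 hours 10 minutes layover in Seoul → 6:50 PM UTC.
Add 14 hours and 32 minutes leg 2 → 9:22 AM UTC (Oct 11).
Add 3 hours and 10 minutes layover in Chennai → 12:32 PM UTC.
Add 9 hours 8 minutes leg 3 → 9:40 PM UTC.
Add 3 hours and 22 minutes layover in Halborough → 1:02 AM UTC (Oct 12).
Add 13 hours 57 minutes leg 4 → 2:59 PM UTC.
Papeete is UTC−10:00, so local arrival = 2:59 PM − 10:00 = 4:59 AM on Oct 12.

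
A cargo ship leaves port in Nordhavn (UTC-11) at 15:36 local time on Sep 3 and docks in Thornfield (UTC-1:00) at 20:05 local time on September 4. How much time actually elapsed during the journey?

Thornfield is 10:00 ahead of Nordhavn.
Clock-face elapsed time (ignoring zones) is 28 hours 29 minutes.
Actual elapsed = 28 hours 29 minutes − 10:00 = 18 hours 29 minutes.

18 hours 29 minutes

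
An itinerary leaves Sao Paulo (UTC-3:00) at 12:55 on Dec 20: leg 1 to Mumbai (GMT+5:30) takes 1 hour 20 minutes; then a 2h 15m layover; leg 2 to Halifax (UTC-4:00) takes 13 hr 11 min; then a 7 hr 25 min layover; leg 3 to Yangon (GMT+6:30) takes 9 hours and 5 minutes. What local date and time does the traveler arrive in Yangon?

07:41 on December 22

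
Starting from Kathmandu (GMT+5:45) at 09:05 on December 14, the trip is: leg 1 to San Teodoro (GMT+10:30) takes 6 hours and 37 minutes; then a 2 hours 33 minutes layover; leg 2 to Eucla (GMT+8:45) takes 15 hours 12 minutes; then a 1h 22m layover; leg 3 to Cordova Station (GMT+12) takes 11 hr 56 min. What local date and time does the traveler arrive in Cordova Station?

Convert departure to UTC: 09:05 − 5:45 = 03:20 UTC on Dec 14.
Add 6 hours and 37 minutes leg 1 → 09:57 UTC.
Add 2 hours and 33 minutes layover in San Teodoro → 12:30 UTC.
Add 15 hours and 12 minutes leg 2 → 03:42 UTC (Dec 15).
Add 1 hour 22 minutes layover in Eucla → 05:04 UTC.
Add 11 hours and 56 minutes leg 3 → 17:00 UTC.
Cordova Station is UTC+12:00, so local arrival = 17:00 + 12:00 = 05:00 on Dec 16.

05:00 on December 16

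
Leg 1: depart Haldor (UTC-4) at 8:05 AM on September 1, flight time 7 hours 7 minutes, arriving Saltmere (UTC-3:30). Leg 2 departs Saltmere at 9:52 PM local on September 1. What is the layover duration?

6 hours 10 minutes

Convert departure to UTC: 8:05 AM + 4:00 = 12:05 PM UTC on Sep 1.
Add 7 hours 7 minutes flight time → 7:12 PM UTC.
Saltmere is UTC−3:30, so local arrival = 7:12 PM − 3:30 = 3:42 PM on Sep 1.
Layover = 9:52 PM − 3:42 PM = 6 hours 10 minutes.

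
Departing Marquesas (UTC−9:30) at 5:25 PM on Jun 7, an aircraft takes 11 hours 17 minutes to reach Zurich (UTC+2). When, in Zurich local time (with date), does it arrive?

Convert departure to UTC: 5:25 PM + 9:30 = 2:55 AM UTC on Jun 8.
Add 11 hours 17 minutes travel time → 2:12 PM UTC.
Zurich is UTC+2:00, so local arrival = 2:12 PM + 2:00 = 4:12 PM on Jun 8.

4:12 PM on June 8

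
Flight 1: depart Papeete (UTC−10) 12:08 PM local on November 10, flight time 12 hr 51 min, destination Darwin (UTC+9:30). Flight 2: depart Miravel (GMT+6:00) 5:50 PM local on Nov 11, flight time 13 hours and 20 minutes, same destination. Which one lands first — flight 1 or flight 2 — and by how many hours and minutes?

Flight 1 in UTC: 12:08 PM + 10:00 = 10:08 PM on Nov 10.
+12 hours and 51 minutes → arrive 10:59 AM UTC on Nov 11.
Flight 2 in UTC: 5:50 PM − 6:00 = 11:50 AM on Nov 11.
+13 hours and 20 minutes → arrive 1:10 AM UTC on Nov 12.
Flight 1 lands earlier by 14 hours 11 minutes.

the first, by 14 hours 11 minutes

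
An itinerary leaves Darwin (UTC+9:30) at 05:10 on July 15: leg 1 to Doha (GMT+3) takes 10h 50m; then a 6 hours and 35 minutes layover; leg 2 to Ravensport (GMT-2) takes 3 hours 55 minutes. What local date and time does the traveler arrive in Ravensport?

Convert departure to UTC: 05:10 − 9:30 = 19:40 UTC on Jul 14.
Add 10 hours 50 minutes leg 1 → 06:30 UTC (Jul 15).
Add 6 hours and 35 minutes layover in Doha → 13:05 UTC.
Add 3 hours and 55 minutes leg 2 → 17:00 UTC.
Ravensport is UTC−2:00, so local arrival = 17:00 − 2:00 = 15:00 on Jul 15.

15:00 on July 15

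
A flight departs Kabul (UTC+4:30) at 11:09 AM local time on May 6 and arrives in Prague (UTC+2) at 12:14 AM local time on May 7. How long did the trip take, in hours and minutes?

Departure in UTC: 11:09 AM − 4:30 = 6:39 AM on May 6.
Arrival in UTC: 12:14 AM − 2:00 = 10:14 PM on May 6.
Elapsed = 10:14 PM − 6:39 AM = 15 hours 35 minutes.

15 hours 35 minutes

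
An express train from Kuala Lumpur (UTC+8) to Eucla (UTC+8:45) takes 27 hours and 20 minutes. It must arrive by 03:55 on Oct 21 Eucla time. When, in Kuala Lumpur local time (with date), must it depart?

23:50 on Oct 19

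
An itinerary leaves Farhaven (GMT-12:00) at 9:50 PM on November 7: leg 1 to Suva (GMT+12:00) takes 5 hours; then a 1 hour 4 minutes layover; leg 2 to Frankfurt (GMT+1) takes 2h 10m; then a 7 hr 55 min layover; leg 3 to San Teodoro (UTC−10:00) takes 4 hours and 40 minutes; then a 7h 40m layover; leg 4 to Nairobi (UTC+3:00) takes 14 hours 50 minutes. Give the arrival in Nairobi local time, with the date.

8:09 AM on November 10

Convert departure to UTC: 9:50 PM + 12:00 = 9:50 AM UTC on Nov 8.
Add 5 hours leg 1 → 2:50 PM UTC.
Add 1 hour and 4 minutes layover in Suva → 3:54 PM UTC.
Add 2 hours and 10 minutes leg 2 → 6:04 PM UTC.
Add 7 hours 55 minutes layover in Frankfurt → 1:59 AM UTC (Nov 9).
Add 4 hours and 40 minutes leg 3 → 6:39 AM UTC.
Add 7 hours 40 minutes layover in San Teodoro → 2:19 PM UTC.
Add 14 hours and 50 minutes leg 4 → 5:09 AM UTC (Nov 10).
Nairobi is UTC+3:00, so local arrival = 5:09 AM + 3:00 = 8:09 AM on Nov 10.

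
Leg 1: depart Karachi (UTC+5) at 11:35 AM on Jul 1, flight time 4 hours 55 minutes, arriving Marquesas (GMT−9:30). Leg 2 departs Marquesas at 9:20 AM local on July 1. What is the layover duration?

Convert departure to UTC: 11:35 AM − 5:00 = 6:35 AM UTC on Jul 1.
Add 4 hours 55 minutes flight time → 11:30 AM UTC.
Marquesas is UTC−9:30, so local arrival = 11:30 AM − 9:30 = 2:00 AM on Jul 1.
Layover = 9:20 AM − 2:00 AM = 7 hours 20 minutes.

7 hours 20 minutes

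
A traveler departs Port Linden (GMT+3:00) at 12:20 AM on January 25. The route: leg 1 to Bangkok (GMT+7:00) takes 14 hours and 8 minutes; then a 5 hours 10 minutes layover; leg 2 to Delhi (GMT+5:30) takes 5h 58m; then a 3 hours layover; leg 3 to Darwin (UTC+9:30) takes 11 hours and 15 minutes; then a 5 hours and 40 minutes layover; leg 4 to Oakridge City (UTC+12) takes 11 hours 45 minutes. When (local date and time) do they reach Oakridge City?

6:16 PM on January 27

Convert departure to UTC: 12:20 AM − 3:00 = 9:20 PM UTC on Jan 24.
Add 14 hours 8 minutes leg 1 → 11:28 AM UTC (Jan 25).
Add 5 hours 10 minutes layover in Bangkok → 4:38 PM UTC.
Add 5 hours and 58 minutes leg 2 → 10:36 PM UTC.
Add 3 hours layover in Delhi → 1:36 AM UTC (Jan 26).
Add 11 hours 15 minutes leg 3 → 12:51 PM UTC.
Add 5 hours 40 minutes layover in Darwin → 6:31 PM UTC.
Add 11 hours and 45 minutes leg 4 → 6:16 AM UTC (Jan 27).
Oakridge City is UTC+12:00, so local arrival = 6:16 AM + 12:00 = 6:16 PM on Jan 27.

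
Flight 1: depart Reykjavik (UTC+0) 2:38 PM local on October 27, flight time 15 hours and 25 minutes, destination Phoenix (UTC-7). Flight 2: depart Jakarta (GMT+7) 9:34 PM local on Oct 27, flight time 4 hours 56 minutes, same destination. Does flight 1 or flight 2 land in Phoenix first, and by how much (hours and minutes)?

the second, by 10 hours 33 minutes

Flight 1 departs at 2:38 PM UTC (Oct 27).
+15 hours and 25 minutes → arrive 6:03 AM UTC on Oct 28.
Flight 2 in UTC: 9:34 PM − 7:00 = 2:34 PM on Oct 27.
+4 hours and 56 minutes → arrive 7:30 PM UTC on Oct 27.
Flight 2 lands earlier by 10 hours 33 minutes.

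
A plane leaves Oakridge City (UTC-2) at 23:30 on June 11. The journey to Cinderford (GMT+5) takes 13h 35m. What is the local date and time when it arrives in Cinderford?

Convert departure to UTC: 23:30 + 2:00 = 01:30 UTC on Jun 12.
Add 13 hours and 35 minutes travel time → 15:05 UTC.
Cinderford is UTC+5:00, so local arrival = 15:05 + 5:00 = 20:05 on Jun 12.

20:05 on June 12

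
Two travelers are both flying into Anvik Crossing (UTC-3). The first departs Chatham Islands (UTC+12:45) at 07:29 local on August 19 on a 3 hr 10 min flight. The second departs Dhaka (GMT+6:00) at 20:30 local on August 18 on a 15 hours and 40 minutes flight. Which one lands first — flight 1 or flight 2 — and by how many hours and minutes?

Flight 1 in UTC: 07:29 − 12:45 = 18:44 on Aug 18.
+3 hours and 10 minutes → arrive 21:54 UTC on Aug 18.
Flight 2 in UTC: 20:30 − 6:00 = 14:30 on Aug 18.
+15 hours and 40 minutes → arrive 06:10 UTC on Aug 19.
Flight 1 lands earlier by 8 hours 16 minutes.

the first, by 8 hours 16 minutes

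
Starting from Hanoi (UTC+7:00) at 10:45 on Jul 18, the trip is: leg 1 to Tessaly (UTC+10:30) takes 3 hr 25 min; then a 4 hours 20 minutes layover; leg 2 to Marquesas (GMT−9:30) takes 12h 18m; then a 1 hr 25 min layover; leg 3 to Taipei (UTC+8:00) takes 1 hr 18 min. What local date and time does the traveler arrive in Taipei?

10:31 on July 19

Convert departure to UTC: 10:45 − 7:00 = 03:45 UTC on Jul 18.
Add 3 hours 25 minutes leg 1 → 07:10 UTC.
Add 4 hours 20 minutes layover in Tessaly → 11:30 UTC.
Add 12 hours and 18 minutes leg 2 → 23:48 UTC.
Add 1 hour and 25 minutes layover in Marquesas → 01:13 UTC (Jul 19).
Add 1 hour 18 minutes leg 3 → 02:31 UTC.
Taipei is UTC+8:00, so local arrival = 02:31 + 8:00 = 10:31 on Jul 19.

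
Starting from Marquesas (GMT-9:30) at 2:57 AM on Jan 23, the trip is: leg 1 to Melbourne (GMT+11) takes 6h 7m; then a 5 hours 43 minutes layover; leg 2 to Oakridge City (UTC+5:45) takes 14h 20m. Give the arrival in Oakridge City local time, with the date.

Convert departure to UTC: 2:57 AM + 9:30 = 12:27 PM UTC on Jan 23.
Add 6 hours 7 minutes leg 1 → 6:34 PM UTC.
Add 5 hours 43 minutes layover in Melbourne → 12:17 AM UTC (Jan 24).
Add 14 hours and 20 minutes leg 2 → 2:37 PM UTC.
Oakridge City is UTC+5:45, so local arrival = 2:37 PM + 5:45 = 8:22 PM on Jan 24.

8:22 PM on January 24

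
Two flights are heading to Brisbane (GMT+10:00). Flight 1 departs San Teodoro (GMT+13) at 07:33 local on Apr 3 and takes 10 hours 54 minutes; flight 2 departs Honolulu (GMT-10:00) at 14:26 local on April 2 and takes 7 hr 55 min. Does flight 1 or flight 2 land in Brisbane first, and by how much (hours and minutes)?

the first, by 2 hours 54 minutes

Flight 1 in UTC: 07:33 − 13:00 = 18:33 on Apr 2.
+10 hours 54 minutes → arrive 05:27 UTC on Apr 3.
Flight 2 in UTC: 14:26 + 10:00 = 00:26 on Apr 3.
+7 hours 55 minutes → arrive 08:21 UTC on Apr 3.
Flight 1 lands earlier by 2 hours 54 minutes.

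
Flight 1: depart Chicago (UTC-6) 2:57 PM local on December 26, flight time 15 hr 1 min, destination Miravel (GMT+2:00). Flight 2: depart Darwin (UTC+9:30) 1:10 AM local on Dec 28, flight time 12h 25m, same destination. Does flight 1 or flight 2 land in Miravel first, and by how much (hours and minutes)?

the first, by 16 hours 7 minutes

Flight 1 in UTC: 2:57 PM + 6:00 = 8:57 PM on Dec 26.
+15 hours 1 minute → arrive 11:58 AM UTC on Dec 27.
Flight 2 in UTC: 1:10 AM − 9:30 = 3:40 PM on Dec 27.
+12 hours 25 minutes → arrive 4:05 AM UTC on Dec 28.
Flight 1 lands earlier by 16 hours 7 minutes.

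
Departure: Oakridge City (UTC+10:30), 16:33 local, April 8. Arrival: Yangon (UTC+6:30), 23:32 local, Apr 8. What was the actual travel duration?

Departure in UTC: 16:33 − 10:30 = 06:03 on Apr 8.
Arrival in UTC: 23:32 − 6:30 = 17:02 on Apr 8.
Elapsed = 17:02 − 06:03 = 10 hours 59 minutes.

10 hours 59 minutes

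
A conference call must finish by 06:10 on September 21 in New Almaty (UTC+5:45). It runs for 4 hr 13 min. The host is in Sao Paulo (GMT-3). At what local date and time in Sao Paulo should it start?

Target end time in UTC: 06:10 − 5:45 = 00:25 on Sep 21.
Subtract 4 hours 13 minutes → start 20:12 UTC on Sep 20.
Sao Paulo is UTC−3:00: 20:12 − 3:00 = 17:12 on Sep 20.

17:12 on September 20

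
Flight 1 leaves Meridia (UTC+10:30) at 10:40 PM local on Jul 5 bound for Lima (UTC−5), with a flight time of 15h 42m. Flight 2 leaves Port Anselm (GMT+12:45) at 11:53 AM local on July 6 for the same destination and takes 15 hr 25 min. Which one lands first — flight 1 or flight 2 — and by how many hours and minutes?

Flight 1 in UTC: 10:40 PM − 10:30 = 12:10 PM on Jul 5.
+15 hours and 42 minutes → arrive 3:52 AM UTC on Jul 6.
Flight 2 in UTC: 11:53 AM − 12:45 = 11:08 PM on Jul 5.
+15 hours and 25 minutes → arrive 2:33 PM UTC on Jul 6.
Flight 1 lands earlier by 10 hours 41 minutes.

the first, by 10 hours 41 minutes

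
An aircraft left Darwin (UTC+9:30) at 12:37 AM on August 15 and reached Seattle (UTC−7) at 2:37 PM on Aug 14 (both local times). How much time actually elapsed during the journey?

6 hours 30 minutes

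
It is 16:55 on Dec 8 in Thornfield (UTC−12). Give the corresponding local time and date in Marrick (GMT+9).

13:55 on Dec 9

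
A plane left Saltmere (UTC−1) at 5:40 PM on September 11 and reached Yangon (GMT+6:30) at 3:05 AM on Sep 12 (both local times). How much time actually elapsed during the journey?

1 hour 55 minutes

Departure in UTC: 5:40 PM + 1:00 = 6:40 PM on Sep 11.
Arrival in UTC: 3:05 AM − 6:30 = 8:35 PM on Sep 11.
Elapsed = 8:35 PM − 6:40 PM = 1 hour 55 minutes.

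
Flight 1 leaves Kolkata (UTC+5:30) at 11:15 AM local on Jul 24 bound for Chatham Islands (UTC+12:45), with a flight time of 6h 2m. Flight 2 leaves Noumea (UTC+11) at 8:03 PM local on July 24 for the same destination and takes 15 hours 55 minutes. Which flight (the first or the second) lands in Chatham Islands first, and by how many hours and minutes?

the first, by 13 hours 11 minutes

Flight 1 in UTC: 11:15 AM − 5:30 = 5:45 AM on Jul 24.
+6 hours and 2 minutes → arrive 11:47 AM UTC on Jul 24.
Flight 2 in UTC: 8:03 PM − 11:00 = 9:03 AM on Jul 24.
+15 hours and 55 minutes → arrive 12:58 AM UTC on Jul 25.
Flight 1 lands earlier by 13 hours 11 minutes.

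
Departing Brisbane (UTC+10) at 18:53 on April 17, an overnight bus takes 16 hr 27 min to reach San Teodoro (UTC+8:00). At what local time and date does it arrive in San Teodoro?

09:20 on Apr 18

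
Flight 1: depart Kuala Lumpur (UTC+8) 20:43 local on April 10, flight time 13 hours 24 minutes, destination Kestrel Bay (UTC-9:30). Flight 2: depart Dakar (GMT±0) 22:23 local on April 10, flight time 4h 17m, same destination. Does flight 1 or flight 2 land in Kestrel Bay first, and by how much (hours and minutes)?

the first, by 33 minutes

Flight 1 in UTC: 20:43 − 8:00 = 12:43 on Apr 10.
+13 hours and 24 minutes → arrive 02:07 UTC on Apr 11.
Flight 2 departs at 22:23 UTC (Apr 10).
+4 hours 17 minutes → arrive 02:40 UTC on Apr 11.
Flight 1 lands earlier by 33 minutes.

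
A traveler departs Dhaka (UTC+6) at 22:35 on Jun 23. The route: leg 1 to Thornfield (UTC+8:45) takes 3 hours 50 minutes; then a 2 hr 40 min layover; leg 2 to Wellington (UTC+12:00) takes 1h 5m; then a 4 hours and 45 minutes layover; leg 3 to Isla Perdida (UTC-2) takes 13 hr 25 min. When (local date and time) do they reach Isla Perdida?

Convert departure to UTC: 22:35 − 6:00 = 16:35 UTC on Jun 23.
Add 3 hours and 50 minutes leg 1 → 20:25 UTC.
Add 2 hours 40 minutes layover in Thornfield → 23:05 UTC.
Add 1 hour 5 minutes leg 2 → 00:10 UTC (Jun 24).
Add 4 hours and 45 minutes layover in Wellington → 04:55 UTC.
Add 13 hours 25 minutes leg 3 → 18:20 UTC.
Isla Perdida is UTC−2:00, so local arrival = 18:20 − 2:00 = 16:20 on Jun 24.

16:20 on Jun 24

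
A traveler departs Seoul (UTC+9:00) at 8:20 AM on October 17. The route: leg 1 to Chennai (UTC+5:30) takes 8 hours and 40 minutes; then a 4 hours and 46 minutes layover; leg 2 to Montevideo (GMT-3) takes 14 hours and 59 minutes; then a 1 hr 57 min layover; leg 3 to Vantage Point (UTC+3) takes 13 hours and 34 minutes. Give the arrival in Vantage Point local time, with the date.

Convert departure to UTC: 8:20 AM − 9:00 = 11:20 PM UTC on Oct 16.
Add 8 hours 40 minutes leg 1 → 8:00 AM UTC (Oct 17).
Add 4 hours and 46 minutes layover in Chennai → 12:46 PM UTC.
Add 14 hours and 59 minutes leg 2 → 3:45 AM UTC (Oct 18).
Add 1 hour 57 minutes layover in Montevideo → 5:42 AM UTC.
Add 13 hours and 34 minutes leg 3 → 7:16 PM UTC.
Vantage Point is UTC+3:00, so local arrival = 7:16 PM + 3:00 = 10:16 PM on Oct 18.

10:16 PM on Oct 18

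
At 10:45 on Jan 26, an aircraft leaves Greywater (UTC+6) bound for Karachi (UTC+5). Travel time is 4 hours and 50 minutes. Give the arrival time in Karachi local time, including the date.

Convert departure to UTC: 10:45 − 6:00 = 04:45 UTC on Jan 26.
Add 4 hours 50 minutes travel time → 09:35 UTC.
Karachi is UTC+5:00, so local arrival = 09:35 + 5:00 = 14:35 on Jan 26.

14:35 on January 26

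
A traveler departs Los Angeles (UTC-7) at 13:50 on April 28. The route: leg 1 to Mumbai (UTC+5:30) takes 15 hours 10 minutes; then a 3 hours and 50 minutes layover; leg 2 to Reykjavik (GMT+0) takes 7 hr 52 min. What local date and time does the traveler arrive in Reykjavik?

Convert departure to UTC: 13:50 + 7:00 = 20:50 UTC on Apr 28.
Add 15 hours 10 minutes leg 1 → 12:00 UTC (Apr 29).
Add 3 hours 50 minutes layover in Mumbai → 15:50 UTC.
Add 7 hours 52 minutes leg 2 → 23:42 UTC.
Reykjavik is UTC+0, so local arrival is the same: 23:42 on Apr 29.

23:42 on April 29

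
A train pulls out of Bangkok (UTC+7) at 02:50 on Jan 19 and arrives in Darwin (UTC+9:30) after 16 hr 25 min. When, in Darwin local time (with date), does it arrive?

21:45 on January 19

Convert departure to UTC: 02:50 − 7:00 = 19:50 UTC on Jan 18.
Add 16 hours 25 minutes travel time → 12:15 UTC (Jan 19).
Darwin is UTC+9:30, so local arrival = 12:15 + 9:30 = 21:45 on Jan 19.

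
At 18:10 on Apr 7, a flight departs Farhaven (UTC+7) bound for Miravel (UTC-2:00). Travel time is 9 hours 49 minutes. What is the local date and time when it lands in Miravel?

18:59 on April 7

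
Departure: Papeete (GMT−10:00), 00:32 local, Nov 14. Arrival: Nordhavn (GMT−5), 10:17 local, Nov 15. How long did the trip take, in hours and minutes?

Departure in UTC: 00:32 + 10:00 = 10:32 on Nov 14.
Arrival in UTC: 10:17 + 5:00 = 15:17 on Nov 15.
Elapsed = 15:17 − 10:32 (+1 day) = 28 hours 45 minutes.

28 hours 45 minutes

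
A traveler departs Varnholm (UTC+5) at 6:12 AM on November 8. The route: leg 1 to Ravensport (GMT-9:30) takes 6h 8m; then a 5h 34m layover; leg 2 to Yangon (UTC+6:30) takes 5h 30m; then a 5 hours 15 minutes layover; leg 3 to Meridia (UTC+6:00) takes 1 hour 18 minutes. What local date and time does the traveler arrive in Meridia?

6:57 AM on November 9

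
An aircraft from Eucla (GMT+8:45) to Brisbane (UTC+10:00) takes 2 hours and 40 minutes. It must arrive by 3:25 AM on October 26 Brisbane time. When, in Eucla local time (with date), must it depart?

11:30 PM on Oct 25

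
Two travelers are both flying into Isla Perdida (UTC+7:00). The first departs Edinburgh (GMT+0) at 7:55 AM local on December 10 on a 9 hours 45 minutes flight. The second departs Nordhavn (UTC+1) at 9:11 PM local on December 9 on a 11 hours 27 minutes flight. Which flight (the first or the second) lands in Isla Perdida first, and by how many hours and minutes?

the second, by 10 hours 2 minutes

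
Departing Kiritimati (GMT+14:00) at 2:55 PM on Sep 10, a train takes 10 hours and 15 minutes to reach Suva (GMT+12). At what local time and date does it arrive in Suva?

11:10 PM on September 10

Suva is 2:00 behind Kiritimati.
After 10 hours and 15 minutes it is 1:10 AM (Sep 11) in Kiritimati.
Shift by the zone difference: 1:10 AM − 2:00 = 11:10 PM on Sep 10 in Suva.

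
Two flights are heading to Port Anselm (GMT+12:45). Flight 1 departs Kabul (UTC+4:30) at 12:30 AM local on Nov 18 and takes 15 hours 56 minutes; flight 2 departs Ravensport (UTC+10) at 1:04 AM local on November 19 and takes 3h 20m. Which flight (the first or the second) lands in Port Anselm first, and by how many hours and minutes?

Flight 1 in UTC: 12:30 AM − 4:30 = 8:00 PM on Nov 17.
+15 hours 56 minutes → arrive 11:56 AM UTC on Nov 18.
Flight 2 in UTC: 1:04 AM − 10:00 = 3:04 PM on Nov 18.
+3 hours 20 minutes → arrive 6:24 PM UTC on Nov 18.
Flight 1 lands earlier by 6 hours 28 minutes.

the first, by 6 hours 28 minutes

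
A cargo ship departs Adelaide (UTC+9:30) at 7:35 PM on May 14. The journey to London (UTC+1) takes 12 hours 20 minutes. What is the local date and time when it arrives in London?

London is 8:30 behind Adelaide.
After 12 hours 20 minutes it is 7:55 AM (May 15) in Adelaide.
Shift by the zone difference: 7:55 AM − 8:30 = 11:25 PM on May 14 in London.

11:25 PM on May 14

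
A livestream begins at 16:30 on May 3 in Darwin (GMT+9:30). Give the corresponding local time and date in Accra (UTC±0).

07:00 on May 3

In UTC: 16:30 − 9:30 = 07:00 on May 3.
Accra is UTC+0, so it is 07:00 on May 3.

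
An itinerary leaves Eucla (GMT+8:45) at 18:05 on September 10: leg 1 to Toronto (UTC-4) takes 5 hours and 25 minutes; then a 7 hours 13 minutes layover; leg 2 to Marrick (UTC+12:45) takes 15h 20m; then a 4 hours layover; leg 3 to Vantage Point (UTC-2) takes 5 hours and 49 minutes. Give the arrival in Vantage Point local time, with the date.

21:07 on Sep 11

Convert departure to UTC: 18:05 − 8:45 = 09:20 UTC on Sep 10.
Add 5 hours and 25 minutes leg 1 → 14:45 UTC.
Add 7 hours 13 minutes layover in Toronto → 21:58 UTC.
Add 15 hours 20 minutes leg 2 → 13:18 UTC (Sep 11).
Add 4 hours layover in Marrick → 17:18 UTC.
Add 5 hours and 49 minutes leg 3 → 23:07 UTC.
Vantage Point is UTC−2:00, so local arrival = 23:07 − 2:00 = 21:07 on Sep 11.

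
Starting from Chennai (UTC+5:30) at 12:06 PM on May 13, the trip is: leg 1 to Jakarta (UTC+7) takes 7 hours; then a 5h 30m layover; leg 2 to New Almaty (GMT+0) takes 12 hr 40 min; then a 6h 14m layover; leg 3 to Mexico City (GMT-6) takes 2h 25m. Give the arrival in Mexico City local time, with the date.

10:25 AM on May 14

Convert departure to UTC: 12:06 PM − 5:30 = 6:36 AM UTC on May 13.
Add 7 hours leg 1 → 1:36 PM UTC.
Add 5 hours 30 minutes layover in Jakarta → 7:06 PM UTC.
Add 12 hours and 40 minutes leg 2 → 7:46 AM UTC (May 14).
Add 6 hours 14 minutes layover in New Almaty → 2:00 PM UTC.
Add 2 hours and 25 minutes leg 3 → 4:25 PM UTC.
Mexico City is UTC−6:00, so local arrival = 4:25 PM − 6:00 = 10:25 AM on May 14.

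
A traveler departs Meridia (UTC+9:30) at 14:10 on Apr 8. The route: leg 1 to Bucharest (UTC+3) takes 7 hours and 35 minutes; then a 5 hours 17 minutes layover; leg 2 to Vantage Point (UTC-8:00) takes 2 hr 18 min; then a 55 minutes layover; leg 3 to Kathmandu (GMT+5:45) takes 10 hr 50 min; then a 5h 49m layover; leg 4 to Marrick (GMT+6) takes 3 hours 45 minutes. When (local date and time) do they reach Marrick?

Convert departure to UTC: 14:10 − 9:30 = 04:40 UTC on Apr 8.
Add 7 hours 35 minutes leg 1 → 12:15 UTC.
Add 5 hours 17 minutes layover in Bucharest → 17:32 UTC.
Add 2 hours and 18 minutes leg 2 → 19:50 UTC.
Add 55 minutes layover in Vantage Point → 20:45 UTC.
Add 10 hours 50 minutes leg 3 → 07:35 UTC (Apr 9).
Add 5 hours 49 minutes layover in Kathmandu → 13:24 UTC.
Add 3 hours and 45 minutes leg 4 → 17:09 UTC.
Marrick is UTC+6:00, so local arrival = 17:09 + 6:00 = 23:09 on Apr 9.

23:09 on April 9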